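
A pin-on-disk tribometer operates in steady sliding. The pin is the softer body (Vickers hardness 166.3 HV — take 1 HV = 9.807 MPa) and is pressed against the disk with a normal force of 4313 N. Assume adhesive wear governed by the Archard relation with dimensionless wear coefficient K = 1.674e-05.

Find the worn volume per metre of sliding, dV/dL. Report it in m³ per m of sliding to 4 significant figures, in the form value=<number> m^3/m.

value=4.427e-11 m^3/m

The intermediates are printed rounded — the algebra keeps full precision; a single final rounding to 4 significant digits.
Convert: Hardness H = 166.3 HV × 9.807 MPa/HV = 1631 MPa = 1.631e+09 Pa.
Restated in SI base units: W = 4313 N, H = 1.631e+09 Pa, K = 1.674e-05.
Volumetric rate dV/dL = K·W/H (independent of L): 1.674e-05 · 4313 / 1.631e+09 = 4.427e-11 m³/m.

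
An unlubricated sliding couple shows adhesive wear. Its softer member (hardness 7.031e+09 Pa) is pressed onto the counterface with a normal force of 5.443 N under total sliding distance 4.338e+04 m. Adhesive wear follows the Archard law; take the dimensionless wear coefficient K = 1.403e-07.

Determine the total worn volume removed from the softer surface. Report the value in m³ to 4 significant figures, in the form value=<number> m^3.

value=4.712e-12 m^3

The computation keeps full float precision. Intermediate values are shown rounded, and a lone final rounding to 4 significant digits.
Restated in SI base units: W = 5.443 N, H = 7.031e+09 Pa, K = 1.403e-07.
Apply Archard: V = K·W·L/H = 1.403e-07 · 5.443 · 4.338e+04 / 7.031e+09 = 4.712e-12 m³.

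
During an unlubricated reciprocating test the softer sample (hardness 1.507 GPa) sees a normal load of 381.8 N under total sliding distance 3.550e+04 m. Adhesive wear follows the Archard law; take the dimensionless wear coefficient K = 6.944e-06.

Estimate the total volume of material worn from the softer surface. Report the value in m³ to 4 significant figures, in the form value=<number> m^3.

Intermediates appear rounded; all working math runs at exact precision — a lone final rounding: 4 significant figures.
Convert: Hardness H = 1.507 GPa = 1.507e+09 Pa.
Collected in SI base units: W = 381.8 N, H = 1.507e+09 Pa, K = 6.944e-06.
By Archard's law, V = K·W·L/H = 6.944e-06 · 381.8 · 3.550e+04 / 1.507e+09 = 6.245e-08 m³.

value=6.245e-08 m^3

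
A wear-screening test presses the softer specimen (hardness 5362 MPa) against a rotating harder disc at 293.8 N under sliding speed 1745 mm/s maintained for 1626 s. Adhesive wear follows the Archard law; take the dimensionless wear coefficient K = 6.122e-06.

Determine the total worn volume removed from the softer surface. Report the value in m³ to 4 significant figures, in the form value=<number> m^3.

All working math carries full precision. Intermediates appear rounded, and a lone final rounding, at four significant figures.
Convert: Sliding speed v = 1745 mm/s = 1.745 m/s. Distance L = v·t = 1.745 m/s × 1626 s = 2837 m.
Convert: Hardness H = 5362 MPa = 5.362e+09 Pa.
Collected in SI base units: W = 293.8 N, H = 5.362e+09 Pa, K = 6.122e-06.
By Archard's law, V = K·W·L/H = 6.122e-06 · 293.8 · 2837 / 5.362e+09 = 9.518e-10 m³.

value=9.518e-10 m^3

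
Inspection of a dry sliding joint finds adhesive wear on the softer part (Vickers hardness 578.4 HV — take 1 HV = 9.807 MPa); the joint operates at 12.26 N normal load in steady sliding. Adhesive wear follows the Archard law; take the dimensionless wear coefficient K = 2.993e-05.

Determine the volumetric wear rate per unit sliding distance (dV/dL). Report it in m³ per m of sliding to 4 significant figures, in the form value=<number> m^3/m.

Every step runs at full precision; intermediates are displayed rounded. Rounded once at the end: 4 significant digits.
Hardness H = 578.4 HV × 9.807 MPa/HV = 5672 MPa = 5.672e+09 Pa.
Collected in SI base units: W = 12.26 N, H = 5.672e+09 Pa, K = 2.993e-05.
The wear rate dV/dL = K·W/H (no L dependence): 2.993e-05 · 12.26 / 5.672e+09 = 6.469e-14 m³/m.

value=6.469e-14 m^3/m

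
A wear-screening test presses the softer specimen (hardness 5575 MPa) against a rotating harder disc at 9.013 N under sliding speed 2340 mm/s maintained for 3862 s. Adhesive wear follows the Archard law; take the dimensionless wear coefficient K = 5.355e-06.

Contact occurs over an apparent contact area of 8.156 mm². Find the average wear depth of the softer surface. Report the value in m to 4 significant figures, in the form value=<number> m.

Intermediate values are displayed rounded; the computation holds full precision — rounded just once, at four significant figures.
Sliding speed v = 2340 mm/s = 2.340 m/s. Distance covered L = v·t = 2.340 m/s × 3862 s = 9037 m.
Hardness H = 5575 MPa = 5.575e+09 Pa.
Contact area A = 8.156 mm² = 8.156e-06 m².
Expressed in SI base units: W = 9.013 N, H = 5.575e+09 Pa, K = 5.355e-06.
By Archard's law, V = K·W·L/H = 5.355e-06 · 9.013 · 9037 / 5.575e+09 = 7.824e-11 m³.
Wear depth h = V/A = 7.824e-11 / 8.156e-06 = 9.593e-06 m.

value=9.593e-06 m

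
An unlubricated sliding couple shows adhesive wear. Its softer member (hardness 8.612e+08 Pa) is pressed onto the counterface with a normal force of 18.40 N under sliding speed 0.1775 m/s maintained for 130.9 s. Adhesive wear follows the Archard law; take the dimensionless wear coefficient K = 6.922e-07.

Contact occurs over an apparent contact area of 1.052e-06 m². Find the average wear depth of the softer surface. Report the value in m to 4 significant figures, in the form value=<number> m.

The computation maintains full float precision — intermediates are displayed rounded; one last rounding to four significant figures.
Convert: Path length L = v·t = 0.1775 m/s × 130.9 s = 23.23 m.
As SI base values: W = 18.40 N, H = 8.612e+08 Pa, K = 6.922e-07.
Wear volume V = K·W·L/H = 6.922e-07 · 18.40 · 23.23 / 8.612e+08 = 3.436e-13 m³.
Mean wear depth h = V/A = 3.436e-13 / 1.052e-06 = 3.266e-07 m.

value=3.266e-07 m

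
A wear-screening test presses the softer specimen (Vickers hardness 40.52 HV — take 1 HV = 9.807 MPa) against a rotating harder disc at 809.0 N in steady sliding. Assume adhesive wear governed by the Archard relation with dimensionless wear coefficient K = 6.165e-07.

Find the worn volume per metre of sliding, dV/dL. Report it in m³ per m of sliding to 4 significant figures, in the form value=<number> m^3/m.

Intermediate values are displayed rounded. The computation holds exact precision — a lone final rounding to four significant digits.
Convert: Hardness H = 40.52 HV × 9.807 MPa/HV = 397.4 MPa = 3.974e+08 Pa.
In SI base units: W = 809.0 N, H = 3.974e+08 Pa, K = 6.165e-07.
Wear rate dV/dL = K·W/H, so: 6.165e-07 · 809.0 / 3.974e+08 = 1.255e-12 m³/m.

value=1.255e-12 m^3/m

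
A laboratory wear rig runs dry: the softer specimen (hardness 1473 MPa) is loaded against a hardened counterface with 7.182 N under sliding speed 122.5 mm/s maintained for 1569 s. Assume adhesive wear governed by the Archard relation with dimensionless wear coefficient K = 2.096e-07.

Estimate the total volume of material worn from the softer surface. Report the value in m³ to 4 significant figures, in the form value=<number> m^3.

value=1.964e-13 m^3

Intermediates are displayed rounded. Every step holds full precision; a lone final rounding to four significant digits.
Sliding speed v = 122.5 mm/s = 0.1225 m/s. Total distance L = v·t = 0.1225 m/s × 1569 s = 192.2 m.
Hardness H = 1473 MPa = 1.473e+09 Pa.
Working in SI base units: W = 7.182 N, H = 1.473e+09 Pa, K = 2.096e-07.
Apply Archard: V = K·W·L/H = 2.096e-07 · 7.182 · 192.2 / 1.473e+09 = 1.964e-13 m³.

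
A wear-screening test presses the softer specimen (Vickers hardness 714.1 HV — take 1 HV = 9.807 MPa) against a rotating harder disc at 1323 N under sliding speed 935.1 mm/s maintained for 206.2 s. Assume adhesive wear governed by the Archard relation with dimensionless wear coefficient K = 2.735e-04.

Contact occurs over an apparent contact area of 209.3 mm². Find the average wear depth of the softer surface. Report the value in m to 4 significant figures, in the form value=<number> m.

value=4.760e-05 m

Printed values are rounded, and the algebra keeps full float precision. Rounded just once, at 4 significant figures.
Convert: Sliding speed v = 935.1 mm/s = 0.9351 m/s. Path length L = v·t = 0.9351 m/s × 206.2 s = 192.8 m.
Convert: Hardness H = 714.1 HV × 9.807 MPa/HV = 7003 MPa = 7.003e+09 Pa.
Convert: Contact area A = 209.3 mm² = 2.093e-04 m².
As SI base values: W = 1323 N, H = 7.003e+09 Pa, K = 2.735e-04.
Wear volume V = K·W·L/H = 2.735e-04 · 1323 · 192.8 / 7.003e+09 = 9.963e-09 m³.
Mean depth h = V/A = 9.963e-09 / 2.093e-04 = 4.760e-05 m.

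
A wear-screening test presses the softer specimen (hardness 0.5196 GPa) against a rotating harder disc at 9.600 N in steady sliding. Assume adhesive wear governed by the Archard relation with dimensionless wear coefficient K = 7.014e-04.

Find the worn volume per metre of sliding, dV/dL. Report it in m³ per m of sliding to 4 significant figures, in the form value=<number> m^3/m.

The intermediates are displayed rounded; the computation runs at full precision — one final rounding, at 4 significant digits.
Hardness H = 0.5196 GPa = 5.196e+08 Pa.
In SI base units, W = 9.600 N, H = 5.196e+08 Pa, K = 7.014e-04.
Rate of wear dV/dL = K·W/H — distance-free: 7.014e-04 · 9.600 / 5.196e+08 = 1.296e-11 m³/m.

value=1.296e-11 m^3/m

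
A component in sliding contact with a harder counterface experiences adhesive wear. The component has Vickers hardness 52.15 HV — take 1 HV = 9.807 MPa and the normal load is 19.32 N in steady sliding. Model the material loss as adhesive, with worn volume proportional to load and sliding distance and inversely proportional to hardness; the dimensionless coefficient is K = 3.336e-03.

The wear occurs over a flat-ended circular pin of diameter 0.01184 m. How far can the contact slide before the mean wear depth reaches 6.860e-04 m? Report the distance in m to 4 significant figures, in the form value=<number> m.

value=599.3 m

The intermediates are shown rounded, and every step runs at full precision, and a lone final rounding to 4 significant figures.
Convert: Hardness H = 52.15 HV × 9.807 MPa/HV = 511.4 MPa = 5.114e+08 Pa.
Convert: Contact area A = π·d²/4 = π·(0.01184 m)²/4 = 1.101e-04 m².
Working in SI base units: W = 19.32 N, H = 5.114e+08 Pa, K = 3.336e-03.
At the depth limit, V_lim = h_lim·A = 6.860e-04 · 1.101e-04 = 7.553e-08 m³.
Inverting, life L = V_lim·H/(K·W) = 7.553e-08 · 5.114e+08 / (3.336e-03 · 19.32) = 599.3 m.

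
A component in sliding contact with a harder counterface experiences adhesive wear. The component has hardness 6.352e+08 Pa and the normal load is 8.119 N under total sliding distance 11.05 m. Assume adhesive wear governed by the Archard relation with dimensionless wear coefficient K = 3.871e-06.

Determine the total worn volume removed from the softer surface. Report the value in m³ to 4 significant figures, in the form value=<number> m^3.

value=5.467e-13 m^3

Quoted intermediates are rounded — every step carries full float precision. Rounded once at the end, at four significant figures.
Working in SI base units: W = 8.119 N, H = 6.352e+08 Pa, K = 3.871e-06.
Archard relation: V = K·W·L/H = 3.871e-06 · 8.119 · 11.05 / 6.352e+08 = 5.467e-13 m³.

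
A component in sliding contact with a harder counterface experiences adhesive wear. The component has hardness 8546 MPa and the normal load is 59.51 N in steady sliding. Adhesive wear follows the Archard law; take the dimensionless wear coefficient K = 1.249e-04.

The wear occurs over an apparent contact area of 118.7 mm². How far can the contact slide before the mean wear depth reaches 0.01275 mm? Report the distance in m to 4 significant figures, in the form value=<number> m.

value=1740 m

Intermediates are shown rounded. Every step maintains full precision. Rounded just once: four significant figures.
Hardness H = 8546 MPa = 8.546e+09 Pa.
Contact area A = 118.7 mm² = 1.187e-04 m².
Depth limit h_lim = 0.01275 mm = 1.275e-05 m.
As SI base values: W = 59.51 N, H = 8.546e+09 Pa, K = 1.249e-04.
Permissible volume V_lim = h_lim·A = 1.275e-05 · 1.187e-04 = 1.513e-09 m³.
Inverting, life L = V_lim·H/(K·W) = 1.513e-09 · 8.546e+09 / (1.249e-04 · 59.51) = 1740 m.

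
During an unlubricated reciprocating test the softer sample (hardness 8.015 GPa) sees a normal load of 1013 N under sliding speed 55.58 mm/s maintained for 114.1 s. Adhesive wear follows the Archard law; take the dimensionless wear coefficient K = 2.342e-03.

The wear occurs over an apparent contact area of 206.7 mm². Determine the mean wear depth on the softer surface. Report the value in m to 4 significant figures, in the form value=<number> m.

The intermediates are printed rounded, and each operation runs at full float precision. Rounded once at the end to 4 significant figures.
Convert: Sliding speed v = 55.58 mm/s = 0.05558 m/s. Distance covered L = v·t = 0.05558 m/s × 114.1 s = 6.342 m.
Convert: Hardness H = 8.015 GPa = 8.015e+09 Pa.
Convert: Contact area A = 206.7 mm² = 2.067e-04 m².
Expressed in SI base units: W = 1013 N, H = 8.015e+09 Pa, K = 2.342e-03.
Apply Archard: V = K·W·L/H = 2.342e-03 · 1013 · 6.342 / 8.015e+09 = 1.877e-09 m³.
Depth h = V/A = 1.877e-09 / 2.067e-04 = 9.081e-06 m.

value=9.081e-06 m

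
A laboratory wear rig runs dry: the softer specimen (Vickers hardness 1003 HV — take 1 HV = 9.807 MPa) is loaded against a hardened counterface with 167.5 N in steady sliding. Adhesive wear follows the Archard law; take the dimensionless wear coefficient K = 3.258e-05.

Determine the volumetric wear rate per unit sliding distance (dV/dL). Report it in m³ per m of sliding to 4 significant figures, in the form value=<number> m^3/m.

The computation keeps exact precision, and the intermediates are shown rounded — a lone final rounding to four significant figures.
Convert: Hardness H = 1003 HV × 9.807 MPa/HV = 9836 MPa = 9.836e+09 Pa.
In SI base units, W = 167.5 N, H = 9.836e+09 Pa, K = 3.258e-05.
Wear rate dV/dL = K·W/H — distance-free: 3.258e-05 · 167.5 / 9.836e+09 = 5.548e-13 m³/m.

value=5.548e-13 m^3/m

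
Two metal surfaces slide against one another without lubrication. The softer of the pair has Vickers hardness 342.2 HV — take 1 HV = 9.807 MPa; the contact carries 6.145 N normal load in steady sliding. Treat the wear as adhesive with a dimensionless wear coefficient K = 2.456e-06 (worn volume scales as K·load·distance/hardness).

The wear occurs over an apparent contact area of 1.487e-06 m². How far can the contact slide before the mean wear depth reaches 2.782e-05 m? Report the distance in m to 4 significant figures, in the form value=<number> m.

Quoted intermediates are rounded, and the computation maintains full float precision; rounded just once: 4 significant figures.
Hardness H = 342.2 HV × 9.807 MPa/HV = 3356 MPa = 3.356e+09 Pa.
Restated in SI base units: W = 6.145 N, H = 3.356e+09 Pa, K = 2.456e-06.
Allowed volume V_lim = h_lim·A = 2.782e-05 · 1.487e-06 = 4.137e-11 m³.
Inverting, life L = V_lim·H/(K·W) = 4.137e-11 · 3.356e+09 / (2.456e-06 · 6.145) = 9199 m.

value=9199 m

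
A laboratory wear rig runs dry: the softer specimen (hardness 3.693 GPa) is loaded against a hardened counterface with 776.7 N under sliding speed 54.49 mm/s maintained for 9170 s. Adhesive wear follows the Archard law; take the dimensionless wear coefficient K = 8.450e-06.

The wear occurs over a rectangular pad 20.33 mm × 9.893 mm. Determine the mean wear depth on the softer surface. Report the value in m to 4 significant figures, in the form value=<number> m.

value=4.415e-06 m

Each operation carries full precision — intermediate values are displayed rounded, and a single final rounding to four significant digits.
Convert: Sliding speed v = 54.49 mm/s = 0.05449 m/s. Path length L = v·t = 0.05449 m/s × 9170 s = 499.7 m.
Convert: Hardness H = 3.693 GPa = 3.693e+09 Pa.
Convert: Pad sides 20.33 mm × 9.893 mm = 0.02033 m × 0.009893 m. Contact area A = 0.02033 m × 0.009893 m = 2.011e-04 m².
As SI base values: W = 776.7 N, H = 3.693e+09 Pa, K = 8.450e-06.
Archard relation: V = K·W·L/H = 8.450e-06 · 776.7 · 499.7 / 3.693e+09 = 8.880e-10 m³.
Mean wear depth h = V/A = 8.880e-10 / 2.011e-04 = 4.415e-06 m.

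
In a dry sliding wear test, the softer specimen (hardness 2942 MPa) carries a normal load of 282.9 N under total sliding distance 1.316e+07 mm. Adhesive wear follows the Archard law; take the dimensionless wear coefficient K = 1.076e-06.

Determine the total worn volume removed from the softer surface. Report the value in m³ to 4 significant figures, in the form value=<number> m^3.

Intermediate values appear rounded, and each operation carries exact precision — a single final rounding: four significant figures.
Distance covered L = 1.316e+07 mm = 1.316e+04 m.
Hardness H = 2942 MPa = 2.942e+09 Pa.
Working in SI base units: W = 282.9 N, H = 2.942e+09 Pa, K = 1.076e-06.
Worn volume V = K·W·L/H = 1.076e-06 · 282.9 · 1.316e+04 / 2.942e+09 = 1.362e-09 m³.

value=1.362e-09 m^3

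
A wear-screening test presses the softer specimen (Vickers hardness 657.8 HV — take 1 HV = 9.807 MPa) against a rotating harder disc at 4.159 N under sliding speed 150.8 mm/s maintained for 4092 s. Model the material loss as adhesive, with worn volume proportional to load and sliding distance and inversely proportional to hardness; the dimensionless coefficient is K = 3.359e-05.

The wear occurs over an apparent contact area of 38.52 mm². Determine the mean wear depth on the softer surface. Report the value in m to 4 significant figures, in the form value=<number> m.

Every step runs at full float precision. Intermediate values are displayed rounded, and one last rounding: 4 significant figures.
Sliding speed v = 150.8 mm/s = 0.1508 m/s. Total distance L = v·t = 0.1508 m/s × 4092 s = 617.1 m.
Hardness H = 657.8 HV × 9.807 MPa/HV = 6451 MPa = 6.451e+09 Pa.
Contact area A = 38.52 mm² = 3.852e-05 m².
Collected in SI base units: W = 4.159 N, H = 6.451e+09 Pa, K = 3.359e-05.
Apply Archard: V = K·W·L/H = 3.359e-05 · 4.159 · 617.1 / 6.451e+09 = 1.336e-11 m³.
Wear depth h = V/A = 1.336e-11 / 3.852e-05 = 3.469e-07 m.

value=3.469e-07 m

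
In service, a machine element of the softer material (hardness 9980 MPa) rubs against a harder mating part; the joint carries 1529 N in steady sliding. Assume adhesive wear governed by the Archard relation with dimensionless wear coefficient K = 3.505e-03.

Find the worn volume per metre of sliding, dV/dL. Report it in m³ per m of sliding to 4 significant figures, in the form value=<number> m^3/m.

The intermediates are shown rounded, and all working math runs at full float precision; rounded once at the end to four significant digits.
Hardness H = 9980 MPa = 9.980e+09 Pa.
Restated in SI base units: W = 1529 N, H = 9.980e+09 Pa, K = 3.505e-03.
Volumetric rate dV/dL = K·W/H — distance-free: 3.505e-03 · 1529 / 9.980e+09 = 5.370e-10 m³/m.

value=5.370e-10 m^3/m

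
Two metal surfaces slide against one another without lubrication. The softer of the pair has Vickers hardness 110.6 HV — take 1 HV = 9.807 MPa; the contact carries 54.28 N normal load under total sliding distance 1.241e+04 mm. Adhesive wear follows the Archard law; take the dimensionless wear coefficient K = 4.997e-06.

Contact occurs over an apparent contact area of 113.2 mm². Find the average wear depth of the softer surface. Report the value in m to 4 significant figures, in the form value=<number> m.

Intermediate values appear rounded, and the computation carries full precision — a lone final rounding to 4 significant digits.
Distance L = 1.241e+04 mm = 12.41 m.
Hardness H = 110.6 HV × 9.807 MPa/HV = 1085 MPa = 1.085e+09 Pa.
Contact area A = 113.2 mm² = 1.132e-04 m².
Expressed in SI base units: W = 54.28 N, H = 1.085e+09 Pa, K = 4.997e-06.
Worn volume V = K·W·L/H = 4.997e-06 · 54.28 · 12.41 / 1.085e+09 = 3.103e-12 m³.
Mean depth h = V/A = 3.103e-12 / 1.132e-04 = 2.741e-08 m.

value=2.741e-08 m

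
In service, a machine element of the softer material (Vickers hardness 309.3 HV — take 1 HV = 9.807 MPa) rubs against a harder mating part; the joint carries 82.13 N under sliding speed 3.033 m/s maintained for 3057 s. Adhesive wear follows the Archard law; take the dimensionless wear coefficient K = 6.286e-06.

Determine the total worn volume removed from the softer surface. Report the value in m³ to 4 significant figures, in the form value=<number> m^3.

The algebra runs at full float precision. The intermediates are shown rounded — rounded just once: 4 significant digits.
Convert: The distance L = v·t = 3.033 m/s × 3057 s = 9272 m.
Convert: Hardness H = 309.3 HV × 9.807 MPa/HV = 3033 MPa = 3.033e+09 Pa.
SI base units throughout: W = 82.13 N, H = 3.033e+09 Pa, K = 6.286e-06.
Archard volume V = K·W·L/H = 6.286e-06 · 82.13 · 9272 / 3.033e+09 = 1.578e-09 m³.

value=1.578e-09 m^3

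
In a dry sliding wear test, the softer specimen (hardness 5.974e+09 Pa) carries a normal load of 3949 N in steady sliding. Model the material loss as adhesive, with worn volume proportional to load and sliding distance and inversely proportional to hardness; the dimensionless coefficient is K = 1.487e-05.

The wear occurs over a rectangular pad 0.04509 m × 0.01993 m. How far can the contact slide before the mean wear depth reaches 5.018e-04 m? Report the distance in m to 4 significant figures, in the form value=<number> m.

Shown intermediates are rounded, and all working math keeps full float precision. Rounded just once, at four significant figures.
Convert: Contact area A = 0.04509 m × 0.01993 m = 8.986e-04 m².
In SI base units, W = 3949 N, H = 5.974e+09 Pa, K = 1.487e-05.
Allowed volume V_lim = h_lim·A = 5.018e-04 · 8.986e-04 = 4.509e-07 m³.
So the life L = V_lim·H/(K·W) = 4.509e-07 · 5.974e+09 / (1.487e-05 · 3949) = 4.588e+04 m.

value=4.588e+04 m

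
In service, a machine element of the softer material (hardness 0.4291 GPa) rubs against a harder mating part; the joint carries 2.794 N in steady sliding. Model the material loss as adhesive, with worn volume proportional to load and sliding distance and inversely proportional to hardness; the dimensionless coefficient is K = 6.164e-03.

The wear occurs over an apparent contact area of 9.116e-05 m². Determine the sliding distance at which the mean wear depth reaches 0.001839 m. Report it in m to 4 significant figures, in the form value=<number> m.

Intermediate values are displayed rounded — each operation holds full precision; rounded just once to 4 significant figures.
Convert: Hardness H = 0.4291 GPa = 4.291e+08 Pa.
Working in SI base units: W = 2.794 N, H = 4.291e+08 Pa, K = 6.164e-03.
At the depth limit, V_lim = h_lim·A = 0.001839 · 9.116e-05 = 1.676e-07 m³.
Thus life L = V_lim·H/(K·W) = 1.676e-07 · 4.291e+08 / (6.164e-03 · 2.794) = 4177 m.

value=4177 m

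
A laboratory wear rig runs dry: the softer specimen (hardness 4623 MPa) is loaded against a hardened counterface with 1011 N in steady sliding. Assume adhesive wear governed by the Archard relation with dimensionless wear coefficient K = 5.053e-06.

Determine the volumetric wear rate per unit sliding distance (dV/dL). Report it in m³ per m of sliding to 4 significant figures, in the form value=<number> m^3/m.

Each operation holds full float precision, and quoted intermediates are rounded, and a lone final rounding, at four significant digits.
Hardness H = 4623 MPa = 4.623e+09 Pa.
Working in SI base units: W = 1011 N, H = 4.623e+09 Pa, K = 5.053e-06.
Volumetric rate dV/dL = K·W/H, per unit distance: 5.053e-06 · 1011 / 4.623e+09 = 1.105e-12 m³/m.

value=1.105e-12 m^3/m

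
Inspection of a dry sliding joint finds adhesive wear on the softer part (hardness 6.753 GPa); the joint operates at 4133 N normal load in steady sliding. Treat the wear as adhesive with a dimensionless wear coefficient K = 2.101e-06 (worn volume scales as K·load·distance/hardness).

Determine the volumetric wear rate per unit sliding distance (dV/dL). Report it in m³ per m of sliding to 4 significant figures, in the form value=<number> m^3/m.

The intermediates are shown rounded; all working math maintains full precision; rounded once at the end: 4 significant digits.
Hardness H = 6.753 GPa = 6.753e+09 Pa.
Restated in SI base units: W = 4133 N, H = 6.753e+09 Pa, K = 2.101e-06.
The wear rate dV/dL = K·W/H: 2.101e-06 · 4133 / 6.753e+09 = 1.286e-12 m³/m.

value=1.286e-12 m^3/m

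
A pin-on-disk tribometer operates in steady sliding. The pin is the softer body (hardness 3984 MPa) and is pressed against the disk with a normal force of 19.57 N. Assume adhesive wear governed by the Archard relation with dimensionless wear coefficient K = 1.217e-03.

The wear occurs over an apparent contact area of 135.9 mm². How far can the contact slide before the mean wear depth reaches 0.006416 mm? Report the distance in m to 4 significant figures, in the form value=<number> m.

All working math carries exact precision; displayed values are rounded, and one final rounding, at four significant digits.
Convert: Hardness H = 3984 MPa = 3.984e+09 Pa.
Convert: Contact area A = 135.9 mm² = 1.359e-04 m².
Convert: Depth limit h_lim = 0.006416 mm = 6.416e-06 m.
Collected in SI base units: W = 19.57 N, H = 3.984e+09 Pa, K = 1.217e-03.
Volume at the limit: V_lim = h_lim·A = 6.416e-06 · 1.359e-04 = 8.719e-10 m³.
Inverting, life L = V_lim·H/(K·W) = 8.719e-10 · 3.984e+09 / (1.217e-03 · 19.57) = 145.9 m.

value=145.9 m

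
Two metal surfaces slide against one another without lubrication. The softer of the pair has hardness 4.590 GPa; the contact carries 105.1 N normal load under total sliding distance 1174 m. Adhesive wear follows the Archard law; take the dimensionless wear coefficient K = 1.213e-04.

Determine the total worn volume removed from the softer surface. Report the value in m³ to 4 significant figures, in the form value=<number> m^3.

value=3.261e-09 m^3

The algebra maintains full float precision, and intermediates appear rounded. Rounded just once: four significant figures.
Convert: Hardness H = 4.590 GPa = 4.590e+09 Pa.
In SI base units, W = 105.1 N, H = 4.590e+09 Pa, K = 1.213e-04.
Apply Archard: V = K·W·L/H = 1.213e-04 · 105.1 · 1174 / 4.590e+09 = 3.261e-09 m³.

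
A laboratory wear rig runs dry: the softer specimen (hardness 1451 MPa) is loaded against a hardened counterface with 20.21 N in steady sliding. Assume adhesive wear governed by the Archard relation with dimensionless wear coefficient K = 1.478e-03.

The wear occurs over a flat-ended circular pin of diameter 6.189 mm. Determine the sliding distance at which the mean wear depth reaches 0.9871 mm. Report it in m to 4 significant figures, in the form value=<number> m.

value=1443 m

Intermediate values are printed rounded, and all arithmetic runs at full precision. Rounded just once to 4 significant digits.
Hardness H = 1451 MPa = 1.451e+09 Pa.
Pin diameter d = 6.189 mm = 0.006189 m. Contact area A = π·d²/4 = π·(0.006189 m)²/4 = 3.008e-05 m².
Depth limit h_lim = 0.9871 mm = 9.871e-04 m.
In SI base units: W = 20.21 N, H = 1.451e+09 Pa, K = 1.478e-03.
Limit volume V_lim = h_lim·A = 9.871e-04 · 3.008e-05 = 2.970e-08 m³.
So the life L = V_lim·H/(K·W) = 2.970e-08 · 1.451e+09 / (1.478e-03 · 20.21) = 1443 m.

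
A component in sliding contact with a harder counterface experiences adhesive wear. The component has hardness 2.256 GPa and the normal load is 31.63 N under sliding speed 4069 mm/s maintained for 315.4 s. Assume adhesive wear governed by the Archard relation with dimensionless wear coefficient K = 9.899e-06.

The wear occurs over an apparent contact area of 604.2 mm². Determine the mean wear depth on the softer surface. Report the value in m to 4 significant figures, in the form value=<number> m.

Intermediate values are shown rounded, and every step maintains full float precision, and rounded once at the end, at 4 significant digits.
Sliding speed v = 4069 mm/s = 4.069 m/s. Distance L = v·t = 4.069 m/s × 315.4 s = 1283 m.
Hardness H = 2.256 GPa = 2.256e+09 Pa.
Contact area A = 604.2 mm² = 6.042e-04 m².
Restated in SI base units: W = 31.63 N, H = 2.256e+09 Pa, K = 9.899e-06.
Apply Archard: V = K·W·L/H = 9.899e-06 · 31.63 · 1283 / 2.256e+09 = 1.781e-10 m³.
Wear depth h = V/A = 1.781e-10 / 6.042e-04 = 2.948e-07 m.

value=2.948e-07 m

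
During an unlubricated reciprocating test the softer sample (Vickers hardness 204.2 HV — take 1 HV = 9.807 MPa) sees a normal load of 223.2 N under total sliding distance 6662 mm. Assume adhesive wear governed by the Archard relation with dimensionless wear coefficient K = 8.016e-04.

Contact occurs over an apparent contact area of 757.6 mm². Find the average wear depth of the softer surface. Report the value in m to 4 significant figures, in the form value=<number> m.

The algebra holds exact precision; displayed values are rounded — a single final rounding, at 4 significant figures.
Convert: Path length L = 6662 mm = 6.662 m.
Convert: Hardness H = 204.2 HV × 9.807 MPa/HV = 2003 MPa = 2.003e+09 Pa.
Convert: Contact area A = 757.6 mm² = 7.576e-04 m².
In SI base units, W = 223.2 N, H = 2.003e+09 Pa, K = 8.016e-04.
Apply Archard: V = K·W·L/H = 8.016e-04 · 223.2 · 6.662 / 2.003e+09 = 5.952e-10 m³.
Depth of wear h = V/A = 5.952e-10 / 7.576e-04 = 7.856e-07 m.

value=7.856e-07 m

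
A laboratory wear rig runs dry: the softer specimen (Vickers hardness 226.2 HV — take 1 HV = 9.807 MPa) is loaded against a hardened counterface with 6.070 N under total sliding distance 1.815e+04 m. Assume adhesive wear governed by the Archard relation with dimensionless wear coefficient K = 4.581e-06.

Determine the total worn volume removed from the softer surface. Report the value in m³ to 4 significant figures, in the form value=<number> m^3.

Each operation holds full precision. Intermediate values are printed rounded — a single final rounding: four significant digits.
Convert: Hardness H = 226.2 HV × 9.807 MPa/HV = 2218 MPa = 2.218e+09 Pa.
Collected in SI base units: W = 6.070 N, H = 2.218e+09 Pa, K = 4.581e-06.
By Archard's law, V = K·W·L/H = 4.581e-06 · 6.070 · 1.815e+04 / 2.218e+09 = 2.275e-10 m³.

value=2.275e-10 m^3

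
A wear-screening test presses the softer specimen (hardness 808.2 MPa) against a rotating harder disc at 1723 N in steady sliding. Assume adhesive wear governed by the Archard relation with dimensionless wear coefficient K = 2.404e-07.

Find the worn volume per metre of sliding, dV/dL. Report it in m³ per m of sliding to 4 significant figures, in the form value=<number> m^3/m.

value=5.125e-13 m^3/m

All working math runs at full precision. Intermediate values are shown rounded, and one final rounding: four significant figures.
Convert: Hardness H = 808.2 MPa = 8.082e+08 Pa.
Expressed in SI base units: W = 1723 N, H = 8.082e+08 Pa, K = 2.404e-07.
Volumetric rate dV/dL = K·W/H: 2.404e-07 · 1723 / 8.082e+08 = 5.125e-13 m³/m.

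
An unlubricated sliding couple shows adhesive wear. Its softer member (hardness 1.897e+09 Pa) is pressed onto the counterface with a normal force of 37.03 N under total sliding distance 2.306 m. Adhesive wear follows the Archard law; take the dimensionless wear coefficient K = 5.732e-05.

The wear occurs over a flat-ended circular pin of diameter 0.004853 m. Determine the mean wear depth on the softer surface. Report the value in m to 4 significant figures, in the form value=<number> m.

All arithmetic runs at full precision; the intermediates are shown rounded; one final rounding: 4 significant digits.
Contact area A = π·d²/4 = π·(0.004853 m)²/4 = 1.850e-05 m².
Working in SI base units: W = 37.03 N, H = 1.897e+09 Pa, K = 5.732e-05.
Worn volume V = K·W·L/H = 5.732e-05 · 37.03 · 2.306 / 1.897e+09 = 2.580e-12 m³.
Wear depth h = V/A = 2.580e-12 / 1.850e-05 = 1.395e-07 m.

value=1.395e-07 m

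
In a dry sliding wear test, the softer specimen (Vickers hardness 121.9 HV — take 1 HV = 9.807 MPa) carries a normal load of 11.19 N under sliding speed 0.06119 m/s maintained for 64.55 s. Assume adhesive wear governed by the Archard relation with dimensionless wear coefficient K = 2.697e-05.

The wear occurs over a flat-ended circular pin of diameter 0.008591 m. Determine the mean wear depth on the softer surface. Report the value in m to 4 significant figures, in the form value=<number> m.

The algebra holds full float precision — the intermediates are printed rounded, and a single final rounding: four significant digits.
Convert: Sliding distance L = v·t = 0.06119 m/s × 64.55 s = 3.950 m.
Convert: Hardness H = 121.9 HV × 9.807 MPa/HV = 1195 MPa = 1.195e+09 Pa.
Convert: Contact area A = π·d²/4 = π·(0.008591 m)²/4 = 5.797e-05 m².
In SI base units, W = 11.19 N, H = 1.195e+09 Pa, K = 2.697e-05.
Volume removed: V = K·W·L/H = 2.697e-05 · 11.19 · 3.950 / 1.195e+09 = 9.971e-13 m³.
Depth h = V/A = 9.971e-13 / 5.797e-05 = 1.720e-08 m.

value=1.720e-08 m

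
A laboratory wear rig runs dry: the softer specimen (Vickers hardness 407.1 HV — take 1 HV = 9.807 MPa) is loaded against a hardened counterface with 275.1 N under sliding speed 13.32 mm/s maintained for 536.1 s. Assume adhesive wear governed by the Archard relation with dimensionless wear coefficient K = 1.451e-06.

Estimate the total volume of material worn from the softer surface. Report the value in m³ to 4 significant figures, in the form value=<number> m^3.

The computation runs at exact precision. The intermediates are printed rounded. Rounded once at the end: 4 significant figures.
Sliding speed v = 13.32 mm/s = 0.01332 m/s. The distance L = v·t = 0.01332 m/s × 536.1 s = 7.141 m.
Hardness H = 407.1 HV × 9.807 MPa/HV = 3992 MPa = 3.992e+09 Pa.
As SI base values: W = 275.1 N, H = 3.992e+09 Pa, K = 1.451e-06.
Archard volume V = K·W·L/H = 1.451e-06 · 275.1 · 7.141 / 3.992e+09 = 7.140e-13 m³.

value=7.140e-13 m^3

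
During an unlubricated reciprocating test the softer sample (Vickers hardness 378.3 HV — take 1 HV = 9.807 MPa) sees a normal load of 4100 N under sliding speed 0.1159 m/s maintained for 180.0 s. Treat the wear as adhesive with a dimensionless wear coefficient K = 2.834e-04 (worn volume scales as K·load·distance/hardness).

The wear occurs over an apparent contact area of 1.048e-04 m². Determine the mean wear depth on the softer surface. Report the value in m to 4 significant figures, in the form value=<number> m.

Intermediates appear rounded — every step keeps full float precision; rounded once at the end: 4 significant digits.
Total distance L = v·t = 0.1159 m/s × 180.0 s = 20.86 m.
Hardness H = 378.3 HV × 9.807 MPa/HV = 3710 MPa = 3.710e+09 Pa.
Collected in SI base units: W = 4100 N, H = 3.710e+09 Pa, K = 2.834e-04.
Wear volume V = K·W·L/H = 2.834e-04 · 4100 · 20.86 / 3.710e+09 = 6.534e-09 m³.
Depth of wear h = V/A = 6.534e-09 / 1.048e-04 = 6.235e-05 m.

value=6.235e-05 m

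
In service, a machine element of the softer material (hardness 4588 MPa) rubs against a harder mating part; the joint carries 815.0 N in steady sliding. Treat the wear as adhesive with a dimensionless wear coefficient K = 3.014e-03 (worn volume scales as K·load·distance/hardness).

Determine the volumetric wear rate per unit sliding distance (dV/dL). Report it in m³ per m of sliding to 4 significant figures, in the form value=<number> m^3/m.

value=5.354e-10 m^3/m

All working math keeps full float precision, and quoted intermediates are rounded; a lone final rounding: 4 significant digits.
Convert: Hardness H = 4588 MPa = 4.588e+09 Pa.
SI base units throughout: W = 815.0 N, H = 4.588e+09 Pa, K = 3.014e-03.
Sliding wear rate dV/dL = K·W/H (no L dependence): 3.014e-03 · 815.0 / 4.588e+09 = 5.354e-10 m³/m.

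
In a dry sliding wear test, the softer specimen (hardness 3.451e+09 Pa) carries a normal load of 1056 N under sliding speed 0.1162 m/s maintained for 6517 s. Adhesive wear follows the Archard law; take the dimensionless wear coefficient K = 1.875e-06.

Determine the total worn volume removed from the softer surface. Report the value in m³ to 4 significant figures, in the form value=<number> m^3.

The algebra runs at full precision — intermediate values are shown rounded. Rounded just once: 4 significant digits.
Convert: The distance L = v·t = 0.1162 m/s × 6517 s = 757.3 m.
In SI base units: W = 1056 N, H = 3.451e+09 Pa, K = 1.875e-06.
The Archard volume V = K·W·L/H = 1.875e-06 · 1056 · 757.3 / 3.451e+09 = 4.345e-10 m³.

value=4.345e-10 m^3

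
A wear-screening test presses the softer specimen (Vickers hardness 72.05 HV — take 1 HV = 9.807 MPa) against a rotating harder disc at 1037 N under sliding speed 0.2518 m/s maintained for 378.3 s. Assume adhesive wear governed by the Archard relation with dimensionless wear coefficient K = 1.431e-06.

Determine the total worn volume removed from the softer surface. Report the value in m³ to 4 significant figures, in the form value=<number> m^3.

All arithmetic keeps full precision, and shown intermediates are rounded; a lone final rounding: 4 significant figures.
Sliding distance L = v·t = 0.2518 m/s × 378.3 s = 95.26 m.
Hardness H = 72.05 HV × 9.807 MPa/HV = 706.6 MPa = 7.066e+08 Pa.
Restated in SI base units: W = 1037 N, H = 7.066e+08 Pa, K = 1.431e-06.
Apply Archard: V = K·W·L/H = 1.431e-06 · 1037 · 95.26 / 7.066e+08 = 2.001e-10 m³.

value=2.001e-10 m^3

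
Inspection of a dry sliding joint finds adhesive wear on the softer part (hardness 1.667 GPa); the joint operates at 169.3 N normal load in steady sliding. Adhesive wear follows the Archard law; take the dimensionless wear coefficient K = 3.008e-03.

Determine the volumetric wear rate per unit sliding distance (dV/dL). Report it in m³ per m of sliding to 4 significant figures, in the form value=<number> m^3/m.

value=3.055e-10 m^3/m

All working math holds full precision. Intermediates are displayed rounded. Rounded just once: four significant figures.
Hardness H = 1.667 GPa = 1.667e+09 Pa.
Restated in SI base units: W = 169.3 N, H = 1.667e+09 Pa, K = 3.008e-03.
The wear rate dV/dL = K·W/H — distance-free: 3.008e-03 · 169.3 / 1.667e+09 = 3.055e-10 m³/m.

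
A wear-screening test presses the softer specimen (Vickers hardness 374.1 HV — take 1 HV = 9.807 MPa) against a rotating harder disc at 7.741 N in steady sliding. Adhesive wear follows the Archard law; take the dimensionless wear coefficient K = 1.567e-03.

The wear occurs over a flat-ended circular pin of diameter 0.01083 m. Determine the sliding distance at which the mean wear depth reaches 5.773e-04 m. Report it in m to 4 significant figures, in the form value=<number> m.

value=1.608e+04 m

Intermediate values are printed rounded, and all working math holds full precision — one last rounding, at 4 significant figures.
Hardness H = 374.1 HV × 9.807 MPa/HV = 3669 MPa = 3.669e+09 Pa.
Contact area A = π·d²/4 = π·(0.01083 m)²/4 = 9.212e-05 m².
As SI base values: W = 7.741 N, H = 3.669e+09 Pa, K = 1.567e-03.
Limit volume V_lim = h_lim·A = 5.773e-04 · 9.212e-05 = 5.318e-08 m³.
Thus life L = V_lim·H/(K·W) = 5.318e-08 · 3.669e+09 / (1.567e-03 · 7.741) = 1.608e+04 m.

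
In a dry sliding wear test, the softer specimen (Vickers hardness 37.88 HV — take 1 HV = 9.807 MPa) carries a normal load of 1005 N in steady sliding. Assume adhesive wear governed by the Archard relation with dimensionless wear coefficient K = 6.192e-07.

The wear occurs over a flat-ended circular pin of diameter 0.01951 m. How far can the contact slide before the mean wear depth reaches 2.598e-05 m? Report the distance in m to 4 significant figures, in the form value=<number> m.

value=4637 m

Intermediates appear rounded. Each operation carries full float precision; a lone final rounding: 4 significant digits.
Hardness H = 37.88 HV × 9.807 MPa/HV = 371.5 MPa = 3.715e+08 Pa.
Contact area A = π·d²/4 = π·(0.01951 m)²/4 = 2.990e-04 m².
In SI base units, W = 1005 N, H = 3.715e+08 Pa, K = 6.192e-07.
Wearable volume V_lim = h_lim·A = 2.598e-05 · 2.990e-04 = 7.767e-09 m³.
Life L = V_lim·H/(K·W) = 7.767e-09 · 3.715e+08 / (6.192e-07 · 1005) = 4637 m.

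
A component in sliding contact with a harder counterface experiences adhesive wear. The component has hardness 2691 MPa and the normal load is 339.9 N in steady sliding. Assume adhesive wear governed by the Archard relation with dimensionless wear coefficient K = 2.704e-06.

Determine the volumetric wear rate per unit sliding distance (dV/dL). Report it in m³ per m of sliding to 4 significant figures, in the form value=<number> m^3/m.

Intermediates appear rounded. The computation carries exact precision, and rounded just once, at 4 significant digits.
Convert: Hardness H = 2691 MPa = 2.691e+09 Pa.
In SI base units: W = 339.9 N, H = 2.691e+09 Pa, K = 2.704e-06.
The wear rate dV/dL = K·W/H: 2.704e-06 · 339.9 / 2.691e+09 = 3.415e-13 m³/m.

value=3.415e-13 m^3/m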